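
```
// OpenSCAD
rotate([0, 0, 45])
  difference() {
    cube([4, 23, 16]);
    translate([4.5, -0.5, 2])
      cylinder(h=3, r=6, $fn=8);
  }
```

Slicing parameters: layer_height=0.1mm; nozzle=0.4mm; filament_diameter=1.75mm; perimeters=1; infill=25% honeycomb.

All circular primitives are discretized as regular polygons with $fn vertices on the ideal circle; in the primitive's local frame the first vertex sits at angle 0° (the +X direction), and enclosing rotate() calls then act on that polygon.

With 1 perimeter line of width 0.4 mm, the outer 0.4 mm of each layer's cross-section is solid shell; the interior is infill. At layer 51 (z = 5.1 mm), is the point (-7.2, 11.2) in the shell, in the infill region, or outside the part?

At z = 5.1 mm: the 4×23 cube contributes its full rectangle; the cylinder at (4.5, -0.5) does not reach this height (z outside [2, 5]); After the difference (first − rest): none of the subtracted shapes is present at this height, so the 4×23 cube is unchanged — 1 connected region; (whole slice rotated 45° about Z — lengths, areas and connectivity unchanged). Overall, the cross-section is a single solid region. Undo the 45° rotation: the query point maps to (2.828, 13.011) in the un-rotated model frame. The nearest boundary edge runs (4.00, 0.00)→(4.00, 23.00); distance from the point to it = 1.17 mm. The point is inside the cross-section and 1.17 mm from the nearest boundary — more than the 0.4 mm shell width (1 × 0.4), so it's in the infill interior.

infill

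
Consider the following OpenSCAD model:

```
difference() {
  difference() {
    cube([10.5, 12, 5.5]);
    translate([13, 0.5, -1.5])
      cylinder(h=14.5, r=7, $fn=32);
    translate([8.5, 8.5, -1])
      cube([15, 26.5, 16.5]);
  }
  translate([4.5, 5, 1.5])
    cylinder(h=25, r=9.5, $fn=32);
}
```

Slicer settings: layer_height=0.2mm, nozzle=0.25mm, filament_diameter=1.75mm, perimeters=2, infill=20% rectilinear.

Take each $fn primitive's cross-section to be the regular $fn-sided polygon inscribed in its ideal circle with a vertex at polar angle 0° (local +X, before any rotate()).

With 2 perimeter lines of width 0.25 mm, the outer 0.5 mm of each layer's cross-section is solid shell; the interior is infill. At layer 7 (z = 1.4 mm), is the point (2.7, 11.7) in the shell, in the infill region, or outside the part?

shell

At z = 1.4 mm: the cube is present — its section is the full 10.5×12 rectangle; the cylinder at (13, 0.5): section is a regular 32-gon, circumradius r=7; the 15×26.5 cube at (8.5, 8.5) contributes its full rectangle; Taking the first minus the rest: starting from the 10.5×12 cube, the r=7 cylinder at (13, 0.5) partially overlaps it — only the 23.41 mm² overlap (of its 152.95 mm²) is removed, clipping the outline; the 15×26.5 cube at (8.5, 8.5) partially overlaps it — only the 7.00 mm² overlap (of its 397.50 mm²) is removed, clipping the outline — 1 connected region; the cylinder at (4.5, 5) is not intersected at this z (z outside [1.5, 26.5]); Taking the first minus the rest: none of the subtracted shapes is present at this height, so the result so far is unchanged — 1 connected region. Overall, the cross-section is a single solid region. The nearest boundary edge runs (0.00, 12.00)→(8.50, 12.00); distance from the point to it = 0.30 mm. The point is inside the cross-section, 0.30 mm from the nearest boundary — within the 0.5 mm shell band (2 × 0.25).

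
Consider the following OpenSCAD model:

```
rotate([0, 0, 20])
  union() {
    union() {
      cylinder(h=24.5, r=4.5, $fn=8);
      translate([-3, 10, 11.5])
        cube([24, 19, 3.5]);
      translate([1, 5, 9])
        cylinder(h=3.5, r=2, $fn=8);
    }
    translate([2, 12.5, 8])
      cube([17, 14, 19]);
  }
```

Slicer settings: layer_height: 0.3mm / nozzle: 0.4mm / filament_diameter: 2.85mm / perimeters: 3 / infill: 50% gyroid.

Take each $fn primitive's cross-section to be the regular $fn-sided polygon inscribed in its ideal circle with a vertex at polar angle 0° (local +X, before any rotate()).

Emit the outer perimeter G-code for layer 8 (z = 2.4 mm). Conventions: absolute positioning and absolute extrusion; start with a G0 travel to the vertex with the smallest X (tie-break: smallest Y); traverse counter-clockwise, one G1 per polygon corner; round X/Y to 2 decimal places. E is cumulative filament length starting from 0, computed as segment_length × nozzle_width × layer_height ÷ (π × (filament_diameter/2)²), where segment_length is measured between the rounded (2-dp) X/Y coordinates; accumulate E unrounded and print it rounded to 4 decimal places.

G0 X-4.23 Y-1.54 Z2.40
G1 X-1.90 Y-4.08 E0.0648
G1 X1.54 Y-4.23 E0.1296
G1 X4.08 Y-1.90 E0.1944
G1 X4.23 Y1.54 E0.2592
G1 X1.90 Y4.08 E0.3240
G1 X-1.54 Y4.23 E0.3888
G1 X-4.08 Y1.90 E0.4537
G1 X-4.23 Y-1.54 E0.5184

At z = 2.4 mm: the r=4.5 cylinder gives a regular 8-gon of circumradius 4.5 (constant along its height); the cube at (-3, 10) is absent (z outside [11.5, 15]); the cylinder at (1, 5) is absent (z outside [9, 12.5]); Merging all regions: only the r=4.5 cylinder is present, so the union is just that shape — 1 connected region; the cube at (2, 12.5) is absent (z outside [8, 27]); Taking the union: only the result so far is present, so the union is just that shape — 1 connected region; (whole slice rotated 20° about Z — lengths, areas and connectivity unchanged). The outline is a single polygon with 8 vertices. Extrusion per mm of travel: 0.4 × 0.3 / (π × 1.425²) = 0.018811. Accumulating E over each segment gives final E = 0.5184.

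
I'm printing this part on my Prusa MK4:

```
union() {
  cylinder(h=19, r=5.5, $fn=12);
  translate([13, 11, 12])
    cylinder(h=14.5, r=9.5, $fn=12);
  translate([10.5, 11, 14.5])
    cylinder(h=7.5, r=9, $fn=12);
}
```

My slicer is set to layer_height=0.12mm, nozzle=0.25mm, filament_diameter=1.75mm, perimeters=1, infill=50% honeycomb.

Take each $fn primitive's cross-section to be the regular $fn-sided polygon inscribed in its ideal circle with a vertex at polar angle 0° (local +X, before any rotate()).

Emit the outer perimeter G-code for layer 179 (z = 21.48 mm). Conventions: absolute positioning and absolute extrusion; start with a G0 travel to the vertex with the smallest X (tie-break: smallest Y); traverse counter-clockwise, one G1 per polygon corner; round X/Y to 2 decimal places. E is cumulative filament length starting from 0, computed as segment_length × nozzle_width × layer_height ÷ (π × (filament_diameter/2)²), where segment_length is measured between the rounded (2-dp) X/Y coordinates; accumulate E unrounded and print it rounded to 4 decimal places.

G0 X1.50 Y11.00 Z21.48
G1 X2.71 Y6.50 E0.0581
G1 X6.00 Y3.21 E0.1162
G1 X10.50 Y2.00 E0.1743
G1 X10.82 Y2.08 E0.1784
G1 X13.00 Y1.50 E0.2065
G1 X17.75 Y2.77 E0.2678
G1 X21.23 Y6.25 E0.3292
G1 X22.50 Y11.00 E0.3906
G1 X21.23 Y15.75 E0.4519
G1 X17.75 Y19.23 E0.5133
G1 X13.00 Y20.50 E0.5746
G1 X10.82 Y19.92 E0.6027
G1 X10.50 Y20.00 E0.6068
G1 X6.00 Y18.79 E0.6650
G1 X2.71 Y15.50 E0.7230
G1 X1.50 Y11.00 E0.7811

At z = 21.48 mm: the cylinder is not intersected at this z (z outside [0, 19]); the cylinder at (13, 11): section is a regular 12-gon, circumradius r=9.5; the r=9 cylinder at (10.5, 11) contributes a regular 12-gon of circumradius 9; Combining (union): the regions partially overlap (shared area 211.00 mm²), so overlapping operands fuse into one piece — 1 connected region. The outline is a single polygon with 16 vertices. Extrusion per mm of travel: 0.25 × 0.12 / (π × 0.875²) = 0.012473. Accumulating E over each segment gives final E = 0.7811.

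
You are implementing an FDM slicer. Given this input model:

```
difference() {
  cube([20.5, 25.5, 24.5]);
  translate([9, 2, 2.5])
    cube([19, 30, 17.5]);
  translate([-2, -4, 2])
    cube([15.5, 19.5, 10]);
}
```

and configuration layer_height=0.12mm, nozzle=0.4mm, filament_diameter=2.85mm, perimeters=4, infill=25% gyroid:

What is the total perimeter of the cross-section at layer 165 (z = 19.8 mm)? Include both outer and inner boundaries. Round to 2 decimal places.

92.00 mm

At z = 19.8 mm: the 20.5×25.5 cube contributes its full rectangle (perimeter 92.00 mm); the 19×30 cube at (9, 2) contributes its full rectangle (perimeter 98.00 mm); the cube at (-2, -4) does not reach this height (z outside [2, 12]); Taking the first minus the rest: starting from the 20.5×25.5 cube, the 19×30 cube at (9, 2) partially overlaps it — only the 270.25 mm² overlap (of its 570.00 mm²) is removed, clipping the outline — boundary = 92.00 mm. Overall, the cross-section is a single solid region. Total boundary length (outer) = 92.00 mm.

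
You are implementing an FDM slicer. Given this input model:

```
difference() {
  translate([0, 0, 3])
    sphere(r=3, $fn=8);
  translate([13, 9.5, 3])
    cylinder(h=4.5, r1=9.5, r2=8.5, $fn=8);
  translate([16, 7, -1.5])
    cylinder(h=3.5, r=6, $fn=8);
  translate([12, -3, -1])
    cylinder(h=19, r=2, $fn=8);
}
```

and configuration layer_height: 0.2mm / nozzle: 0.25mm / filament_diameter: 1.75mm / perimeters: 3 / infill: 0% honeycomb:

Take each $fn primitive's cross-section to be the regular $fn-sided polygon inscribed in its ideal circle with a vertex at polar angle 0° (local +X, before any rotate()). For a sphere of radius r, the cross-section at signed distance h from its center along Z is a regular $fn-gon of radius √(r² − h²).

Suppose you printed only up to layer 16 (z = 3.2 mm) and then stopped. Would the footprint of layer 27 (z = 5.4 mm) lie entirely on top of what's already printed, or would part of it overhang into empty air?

entirely on top

Compare the two slices. At z = 3.2: the r=3 sphere slices to a regular 8-gon of circumradius 2.993 (√(r²−h²) with h=0.2 from center) (area = (8/2)·2.993²·sin(360°/8) = 25.34 mm²); the cone at (13, 9.5): at t=0.044 of its height the radius interpolates to r₁+(r₂−r₁)t = 9.456, giving a regular 8-gon of that circumradius (area = (8/2)·9.456²·sin(360°/8) = 252.88 mm²); the cylinder at (16, 7) does not reach this height (z outside [-1.5, 2]); the cylinder at (12, -3): section is a regular 8-gon, circumradius r=2 (area = (8/2)·2.000²·sin(360°/8) = 11.31 mm²); Subtracting the remaining from the first: starting from the r=3 sphere (25.34 mm²), the cone at (13, 9.5) misses the remaining region (no effect); the r=2 cylinder at (12, -3) misses the remaining region (no effect) — area = 25.34 mm². At z = 5.4: the r=3 sphere contributes a regular 8-gon of circumradius √(3²−2.4²) = 1.800 (area = (8/2)·1.800²·sin(360°/8) = 9.16 mm²); the cone at (13, 9.5) (r1=9.5→r2=8.5) has section circumradius 8.967 here — a regular 8-gon (area = (8/2)·8.967²·sin(360°/8) = 227.41 mm²); the cylinder at (16, 7) does not reach this height (z outside [-1.5, 2]); the r=2 cylinder at (12, -3) contributes a regular 8-gon of circumradius 2 (area = (8/2)·2.000²·sin(360°/8) = 11.31 mm²); Subtracting the remaining from the first: starting from the r=3 sphere (9.16 mm²), the cone at (13, 9.5) misses the remaining region (no effect); the r=2 cylinder at (12, -3) misses the remaining region (no effect) — area = 9.16 mm². Checking containment: the cross-section at z = 5.4 is a subset of the cross-section at z = 3.2.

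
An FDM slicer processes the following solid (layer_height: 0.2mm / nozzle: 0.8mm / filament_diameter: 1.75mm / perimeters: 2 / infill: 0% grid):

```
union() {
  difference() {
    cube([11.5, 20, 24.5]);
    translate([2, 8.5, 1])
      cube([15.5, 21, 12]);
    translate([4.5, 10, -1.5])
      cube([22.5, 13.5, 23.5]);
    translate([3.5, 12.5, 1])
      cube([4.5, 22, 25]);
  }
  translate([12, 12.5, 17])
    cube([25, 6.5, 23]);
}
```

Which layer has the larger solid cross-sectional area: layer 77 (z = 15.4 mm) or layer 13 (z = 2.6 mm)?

Layer 77 (z = 15.4): the 11.5×20 cube contributes its full rectangle (area 230.00 mm²); the cube at (2, 8.5) is absent (z outside [1, 13]); the cube at (4.5, 10) is present — its section is the full 22.5×13.5 rectangle (area 303.75 mm²); the 4.5×22 cube at (3.5, 12.5) contributes its full rectangle (area 99.00 mm²); After the difference (first − rest): starting from the 11.5×20 cube (230.00 mm²), the 22.5×13.5 cube at (4.5, 10) partially overlaps it — only the 70.00 mm² overlap (of its 303.75 mm²) is removed, clipping the outline; the 4.5×22 cube at (3.5, 12.5) partially overlaps it — only the 7.50 mm² overlap (of its 99.00 mm²) is removed, clipping the outline — area = 152.50 mm²; the cube at (12, 12.5) is not intersected at this z (z outside [17, 40]); Combining (union): only that combined region is present, so the union is just that shape — area = 152.50 mm². So its area = 152.50 mm². Layer 13 (z = 2.6): the 11.5×20 cube contributes its full rectangle (area 230.00 mm²); the cube at (2, 8.5) is present — its section is the full 15.5×21 rectangle (area 325.50 mm²); the cube at (4.5, 10) is present — its section is the full 22.5×13.5 rectangle (area 303.75 mm²); the cube at (3.5, 12.5) is present — its section is the full 4.5×22 rectangle (area 99.00 mm²); Subtracting the remaining from the first: starting from the 11.5×20 cube (230.00 mm²), the 15.5×21 cube at (2, 8.5) partially overlaps it — only the 109.25 mm² overlap (of its 325.50 mm²) is removed, clipping the outline; the 22.5×13.5 cube at (4.5, 10) misses the remaining region (no effect); the 4.5×22 cube at (3.5, 12.5) misses the remaining region (no effect) — area = 120.75 mm²; the cube at (12, 12.5) is absent (z outside [17, 40]); Taking the union: only that combined region is present, so the union is just that shape — area = 120.75 mm². So its area = 120.75 mm². Layer 77 is larger (152.50 vs 120.75 mm²).

layer 77 (z = 15.4 mm)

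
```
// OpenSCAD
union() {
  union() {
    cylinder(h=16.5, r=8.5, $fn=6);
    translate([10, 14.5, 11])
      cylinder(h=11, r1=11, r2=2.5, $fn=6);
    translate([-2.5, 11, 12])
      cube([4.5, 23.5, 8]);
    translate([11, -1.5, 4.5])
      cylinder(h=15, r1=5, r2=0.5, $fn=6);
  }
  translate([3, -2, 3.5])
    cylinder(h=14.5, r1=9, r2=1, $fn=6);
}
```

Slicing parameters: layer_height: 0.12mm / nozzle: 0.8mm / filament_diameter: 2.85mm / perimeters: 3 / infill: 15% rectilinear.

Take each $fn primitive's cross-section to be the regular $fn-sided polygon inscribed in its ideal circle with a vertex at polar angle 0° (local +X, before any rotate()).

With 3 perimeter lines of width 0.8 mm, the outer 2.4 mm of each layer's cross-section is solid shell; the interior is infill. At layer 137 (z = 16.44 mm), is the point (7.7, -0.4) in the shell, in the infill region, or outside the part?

shell

At z = 16.44 mm: the r=8.5 cylinder gives a regular 6-gon of circumradius 8.5 (constant along its height); the cone at (10, 14.5) (r1=11→r2=2.5) has section circumradius 6.796 here — a regular 6-gon; the cube at (-2.5, 11) (footprint 4.5×23.5) is included at this height; the cone at (11, -1.5): at t=0.796 of its height the radius interpolates to r₁+(r₂−r₁)t = 1.418, giving a regular 6-gon of that circumradius; Combining (union): the 4 present regions are separate (no shared area or edge), so areas and boundary lengths simply add and each stays a separate island — 4 connected regions; the cone at (3, -2): at t=0.892 of its height the radius interpolates to r₁+(r₂−r₁)t = 1.861, giving a regular 6-gon of that circumradius; Combining (union): the cone at (3, -2) lies entirely inside that combined region, so the union is just that combined region — 4 connected regions. Overall, the cross-section has 4 separate islands. The nearest boundary edge runs (8.50, 0.00)→(4.25, -7.36); distance from the point to it = 0.49 mm. (Shell/infill is judged within the island containing the point — the largest one.) The point is inside the cross-section, 0.49 mm from the nearest boundary — within the 2.4 mm shell band (3 × 0.8).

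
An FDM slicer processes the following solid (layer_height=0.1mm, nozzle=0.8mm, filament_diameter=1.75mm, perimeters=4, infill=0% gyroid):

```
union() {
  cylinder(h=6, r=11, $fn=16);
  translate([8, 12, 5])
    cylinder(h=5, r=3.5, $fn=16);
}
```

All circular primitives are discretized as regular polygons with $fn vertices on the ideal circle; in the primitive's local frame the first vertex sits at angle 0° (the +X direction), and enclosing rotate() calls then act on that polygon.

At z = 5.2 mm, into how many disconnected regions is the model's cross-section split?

At z = 5.2 mm: the r=11 cylinder contributes a regular 16-gon of circumradius 11; the cylinder at (8, 12): section is a regular 16-gon, circumradius r=3.5; Taking the union: the 2 present regions are separate (no shared area or edge), so areas and boundary lengths simply add and each stays a separate island — 2 connected regions. The result has 2 disconnected regions.

2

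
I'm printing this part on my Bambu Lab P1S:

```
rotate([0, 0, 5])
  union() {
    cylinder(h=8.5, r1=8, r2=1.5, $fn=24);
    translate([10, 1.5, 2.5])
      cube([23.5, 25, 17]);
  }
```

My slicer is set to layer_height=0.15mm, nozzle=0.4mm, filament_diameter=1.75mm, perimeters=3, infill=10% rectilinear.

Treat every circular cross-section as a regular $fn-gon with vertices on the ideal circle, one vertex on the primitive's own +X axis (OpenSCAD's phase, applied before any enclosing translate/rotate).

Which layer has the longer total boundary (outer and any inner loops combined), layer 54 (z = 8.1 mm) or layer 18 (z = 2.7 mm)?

Layer 54 (z = 8.1): the cone: at t=0.953 of its height the radius interpolates to r₁+(r₂−r₁)t = 1.806, giving a regular 24-gon of that circumradius (perimeter = 2·24·1.806·sin(180°/24) = 11.31 mm); the 23.5×25 cube at (10, 1.5) contributes its full rectangle (perimeter 97.00 mm); Merging all regions: the 2 present regions are separate (no shared area or edge), so areas and boundary lengths simply add and each stays a separate island — boundary = 108.31 mm; (rotated 5° about Z; rotation is an isometry so areas/perimeters/island counts are preserved). So its perimeter = 108.31 mm. Layer 18 (z = 2.7): the cone contributes a regular 24-gon of circumradius 5.935 (interpolated between r1=8 and r2=1.5 at t=0.318) (perimeter = 2·24·5.935·sin(180°/24) = 37.19 mm); the cube at (10, 1.5) (footprint 23.5×25) is included at this height (perimeter 97.00 mm); Merging all regions: the 2 present regions are separate (no shared area or edge), so areas and boundary lengths simply add and each stays a separate island — boundary = 134.19 mm; (rotated 5° about Z; rotation is an isometry so areas/perimeters/island counts are preserved). So its perimeter = 134.19 mm. Layer 18 is larger (134.19 vs 108.31 mm).

layer 18 (z = 2.7 mm)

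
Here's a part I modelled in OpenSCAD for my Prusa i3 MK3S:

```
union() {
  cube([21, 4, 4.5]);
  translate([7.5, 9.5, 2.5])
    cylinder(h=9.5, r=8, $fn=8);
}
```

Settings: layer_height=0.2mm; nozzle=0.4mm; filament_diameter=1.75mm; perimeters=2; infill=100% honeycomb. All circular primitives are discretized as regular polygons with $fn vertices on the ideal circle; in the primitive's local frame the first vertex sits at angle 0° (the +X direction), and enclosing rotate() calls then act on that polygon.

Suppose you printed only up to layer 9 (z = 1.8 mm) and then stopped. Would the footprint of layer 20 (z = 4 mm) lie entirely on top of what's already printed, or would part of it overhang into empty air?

part overhangs

Compare the two slices. At z = 1.8: the cube (footprint 21×4) is included at this height (area 84.00 mm²); the cylinder at (7.5, 9.5) is absent (z outside [2.5, 12]); Merging all regions: only the 21×4 cube is present, so the union is just that shape — area = 84.00 mm². At z = 4: the cube (footprint 21×4) is included at this height (area 84.00 mm²); the cylinder at (7.5, 9.5): section is a regular 8-gon, circumradius r=8 (area = (8/2)·8.000²·sin(360°/8) = 181.02 mm²); Taking the union: the regions partially overlap — summed areas 265.02 mm² minus the doubly-counted overlap 15.04 mm² gives 249.98 mm² — area = 249.98 mm². Checking containment: at z = 4 the cross-section extends beyond the z = 1.8 cross-section by about 165.98 mm².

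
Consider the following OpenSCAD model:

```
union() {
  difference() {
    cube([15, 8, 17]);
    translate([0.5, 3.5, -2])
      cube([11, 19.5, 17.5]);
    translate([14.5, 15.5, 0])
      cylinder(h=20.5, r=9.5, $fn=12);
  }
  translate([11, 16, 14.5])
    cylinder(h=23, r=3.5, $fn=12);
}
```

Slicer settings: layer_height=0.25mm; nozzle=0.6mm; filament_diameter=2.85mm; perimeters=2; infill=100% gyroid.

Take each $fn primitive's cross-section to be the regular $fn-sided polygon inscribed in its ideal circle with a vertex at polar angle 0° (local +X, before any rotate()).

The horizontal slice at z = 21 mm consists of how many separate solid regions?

1

At z = 21 mm: the cube is absent (z outside [0, 17]); the cube at (0.5, 3.5) does not reach this height (z outside [-2, 15.5]); the cylinder at (14.5, 15.5) does not reach this height (z outside [0, 20.5]); After the difference (first − rest): the first operand is absent here, so nothing remains; the r=3.5 cylinder at (11, 16) gives a regular 12-gon of circumradius 3.5 (constant along its height); Combining (union): only the r=3.5 cylinder at (11, 16) is present, so the union is just that shape — 1 connected region. The result has 1 disconnected region.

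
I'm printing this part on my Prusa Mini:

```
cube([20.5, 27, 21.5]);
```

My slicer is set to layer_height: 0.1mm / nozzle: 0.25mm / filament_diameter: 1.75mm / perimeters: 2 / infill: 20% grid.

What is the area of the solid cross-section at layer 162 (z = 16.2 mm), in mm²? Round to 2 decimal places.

At z = 16.2 mm: the 20.5×27 cube contributes its full rectangle (area 553.50 mm²). Overall, the cross-section is a single solid region. Net area = 553.50 mm².

553.50 mm²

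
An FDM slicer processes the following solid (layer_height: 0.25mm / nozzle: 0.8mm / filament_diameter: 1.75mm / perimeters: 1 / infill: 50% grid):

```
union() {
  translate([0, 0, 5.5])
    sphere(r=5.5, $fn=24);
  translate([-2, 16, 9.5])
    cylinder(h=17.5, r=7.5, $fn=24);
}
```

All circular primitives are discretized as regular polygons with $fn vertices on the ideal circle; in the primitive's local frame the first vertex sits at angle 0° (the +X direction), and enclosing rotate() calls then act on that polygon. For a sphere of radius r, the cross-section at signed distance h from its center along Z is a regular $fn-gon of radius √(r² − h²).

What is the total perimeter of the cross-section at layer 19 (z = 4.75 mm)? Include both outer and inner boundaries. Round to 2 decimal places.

34.14 mm

At z = 4.75 mm: the r=5.5 sphere slices to a regular 24-gon of circumradius 5.449 (√(r²−h²) with h=0.75 from center) (perimeter = 2·24·5.449·sin(180°/24) = 34.14 mm); the cylinder at (-2, 16) does not reach this height (z outside [9.5, 27]); Combining (union): only the r=5.5 sphere is present, so the union is just that shape — boundary = 34.14 mm. Overall, the cross-section is a single solid region. Total boundary length (outer) = 34.14 mm.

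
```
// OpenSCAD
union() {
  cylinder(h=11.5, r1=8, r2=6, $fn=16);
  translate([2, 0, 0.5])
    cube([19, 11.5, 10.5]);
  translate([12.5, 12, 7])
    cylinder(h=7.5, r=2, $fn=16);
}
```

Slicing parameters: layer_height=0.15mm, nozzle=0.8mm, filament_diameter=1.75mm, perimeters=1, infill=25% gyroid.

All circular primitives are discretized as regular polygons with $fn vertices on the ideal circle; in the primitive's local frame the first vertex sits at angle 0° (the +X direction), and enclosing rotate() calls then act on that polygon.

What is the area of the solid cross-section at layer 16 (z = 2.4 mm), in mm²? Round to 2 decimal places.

365.28 mm²

At z = 2.4 mm: the cone (r1=8→r2=6) has section circumradius 7.583 here — a regular 16-gon (area = (16/2)·7.583²·sin(360°/16) = 176.02 mm²); the 19×11.5 cube at (2, 0) contributes its full rectangle (area 218.50 mm²); the cylinder at (12.5, 12) is absent (z outside [7, 14.5]); Merging all regions: the regions partially overlap — summed areas 394.52 mm² minus the doubly-counted overlap 29.24 mm² gives 365.28 mm² — area = 365.28 mm². Overall, the cross-section is a single solid region. Net area = 365.28 mm².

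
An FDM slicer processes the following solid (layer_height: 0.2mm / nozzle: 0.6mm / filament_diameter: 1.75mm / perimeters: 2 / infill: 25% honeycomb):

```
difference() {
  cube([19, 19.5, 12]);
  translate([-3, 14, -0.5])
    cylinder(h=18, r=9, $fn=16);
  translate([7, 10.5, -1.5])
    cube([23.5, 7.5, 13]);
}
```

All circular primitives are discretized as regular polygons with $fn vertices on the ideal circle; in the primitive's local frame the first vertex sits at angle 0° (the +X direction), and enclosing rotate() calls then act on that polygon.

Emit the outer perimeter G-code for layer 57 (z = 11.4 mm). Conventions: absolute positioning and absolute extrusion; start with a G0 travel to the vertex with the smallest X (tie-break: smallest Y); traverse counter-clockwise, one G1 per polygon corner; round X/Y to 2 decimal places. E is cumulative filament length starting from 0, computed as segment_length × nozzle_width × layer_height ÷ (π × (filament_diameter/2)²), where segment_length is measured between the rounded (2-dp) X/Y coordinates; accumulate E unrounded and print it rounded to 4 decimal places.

G0 X0.00 Y0.00 Z11.40
G1 X19.00 Y0.00 E0.9479
G1 X19.00 Y10.50 E1.4718
G1 X7.00 Y10.50 E2.0704
G1 X7.00 Y18.00 E2.4446
G1 X19.00 Y18.00 E3.0433
G1 X19.00 Y19.50 E3.1181
G1 X3.94 Y19.50 E3.8695
G1 X5.31 Y17.44 E3.9929
G1 X6.00 Y14.00 E4.1680
G1 X5.31 Y10.56 E4.3430
G1 X3.36 Y7.64 E4.5182
G1 X0.44 Y5.69 E4.6933
G1 X0.00 Y5.60 E4.7158
G1 X0.00 Y0.00 E4.9951

At z = 11.4 mm: the 19×19.5 cube contributes its full rectangle; the r=9 cylinder at (-3, 14) contributes a regular 16-gon of circumradius 9; the cube at (7, 10.5) is present — its section is the full 23.5×7.5 rectangle; After the difference (first − rest): starting from the 19×19.5 cube, the r=9 cylinder at (-3, 14) partially overlaps it — only the 64.89 mm² overlap (of its 247.98 mm²) is removed, clipping the outline; the 23.5×7.5 cube at (7, 10.5) partially overlaps it — only the 90.00 mm² overlap (of its 176.25 mm²) is removed, clipping the outline — 1 connected region. The outline is a single polygon with 14 vertices. Extrusion per mm of travel: 0.6 × 0.2 / (π × 0.875²) = 0.049890. Accumulating E over each segment gives final E = 4.9951.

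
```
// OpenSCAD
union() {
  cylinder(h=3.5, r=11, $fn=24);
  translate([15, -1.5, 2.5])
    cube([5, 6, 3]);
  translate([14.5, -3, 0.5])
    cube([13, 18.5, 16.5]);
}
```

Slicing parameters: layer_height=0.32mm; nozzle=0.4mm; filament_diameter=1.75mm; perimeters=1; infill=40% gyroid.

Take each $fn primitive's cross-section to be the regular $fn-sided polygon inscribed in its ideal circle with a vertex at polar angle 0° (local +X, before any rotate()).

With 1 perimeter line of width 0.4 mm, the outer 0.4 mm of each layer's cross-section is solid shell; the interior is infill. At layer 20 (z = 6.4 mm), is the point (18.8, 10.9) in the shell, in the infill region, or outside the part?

infill

At z = 6.4 mm: the cylinder is not intersected at this z (z outside [0, 3.5]); the cube at (15, -1.5) is not intersected at this z (z outside [2.5, 5.5]); the cube at (14.5, -3) (footprint 13×18.5) is included at this height; Merging all regions: only the 13×18.5 cube at (14.5, -3) is present, so the union is just that shape — 1 connected region. Overall, the cross-section is a single solid region. The nearest boundary edge runs (14.50, 15.50)→(14.50, -3.00); distance from the point to it = 4.30 mm. The point is inside the cross-section and 4.30 mm from the nearest boundary — more than the 0.4 mm shell width (1 × 0.4), so it's in the infill interior.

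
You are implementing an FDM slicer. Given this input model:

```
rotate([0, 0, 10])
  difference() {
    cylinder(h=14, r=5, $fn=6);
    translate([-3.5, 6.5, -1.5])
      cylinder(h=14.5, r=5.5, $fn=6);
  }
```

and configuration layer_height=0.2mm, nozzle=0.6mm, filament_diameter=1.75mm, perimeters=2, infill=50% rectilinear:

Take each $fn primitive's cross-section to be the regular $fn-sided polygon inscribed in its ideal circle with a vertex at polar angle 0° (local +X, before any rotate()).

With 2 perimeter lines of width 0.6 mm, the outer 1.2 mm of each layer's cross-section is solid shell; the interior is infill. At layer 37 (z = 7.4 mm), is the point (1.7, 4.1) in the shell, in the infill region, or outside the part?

At z = 7.4 mm: the cylinder: section is a regular 6-gon, circumradius r=5; the r=5.5 cylinder at (-3.5, 6.5) gives a regular 6-gon of circumradius 5.5 (constant along its height); After the difference (first − rest): starting from the r=5 cylinder, the r=5.5 cylinder at (-3.5, 6.5) partially overlaps it — only the 8.42 mm² overlap (of its 78.59 mm²) is removed, clipping the outline — 1 connected region; (rotated 10° about Z; rotation is an isometry so areas/perimeters/island counts are preserved). Overall, the cross-section is a single solid region. Undo the 10° rotation: the query point maps to (2.386, 3.743) in the un-rotated model frame. The nearest boundary edge runs (2.50, 4.33)→(5.00, 0.00); distance from the point to it = 0.39 mm. The point is inside the cross-section, 0.39 mm from the nearest boundary — within the 1.2 mm shell band (2 × 0.6).

shell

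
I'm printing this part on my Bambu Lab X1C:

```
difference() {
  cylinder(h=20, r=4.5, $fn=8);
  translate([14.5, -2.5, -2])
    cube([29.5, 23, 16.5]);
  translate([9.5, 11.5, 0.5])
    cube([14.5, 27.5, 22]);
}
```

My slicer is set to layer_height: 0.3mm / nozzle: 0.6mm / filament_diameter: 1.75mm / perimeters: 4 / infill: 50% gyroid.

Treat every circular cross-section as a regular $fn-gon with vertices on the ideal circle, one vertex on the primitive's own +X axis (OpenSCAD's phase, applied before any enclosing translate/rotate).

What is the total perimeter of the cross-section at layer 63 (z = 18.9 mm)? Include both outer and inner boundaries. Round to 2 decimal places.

27.55 mm

At z = 18.9 mm: the r=4.5 cylinder gives a regular 8-gon of circumradius 4.5 (constant along its height) (perimeter = 2·8·4.500·sin(180°/8) = 27.55 mm); the cube at (14.5, -2.5) is absent (z outside [-2, 14.5]); the cube at (9.5, 11.5) is present — its section is the full 14.5×27.5 rectangle (perimeter 84.00 mm); Taking the first minus the rest: starting from the r=4.5 cylinder, the 14.5×27.5 cube at (9.5, 11.5) misses the remaining region (no effect) — boundary = 27.55 mm. Overall, the cross-section is a single solid region. Total boundary length (outer) = 27.55 mm.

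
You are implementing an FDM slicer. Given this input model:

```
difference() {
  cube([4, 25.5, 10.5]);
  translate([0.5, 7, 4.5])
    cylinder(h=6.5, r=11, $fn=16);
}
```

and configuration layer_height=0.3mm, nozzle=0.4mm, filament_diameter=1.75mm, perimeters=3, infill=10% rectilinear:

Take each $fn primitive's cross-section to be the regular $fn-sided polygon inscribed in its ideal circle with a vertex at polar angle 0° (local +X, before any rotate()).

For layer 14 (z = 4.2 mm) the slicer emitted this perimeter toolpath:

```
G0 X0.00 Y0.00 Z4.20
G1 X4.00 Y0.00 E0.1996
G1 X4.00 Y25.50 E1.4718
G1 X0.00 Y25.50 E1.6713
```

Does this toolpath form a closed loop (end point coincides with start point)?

no

Start point (G0): (0.00, 0.00). End point (last G1): the path does not return to the start — open.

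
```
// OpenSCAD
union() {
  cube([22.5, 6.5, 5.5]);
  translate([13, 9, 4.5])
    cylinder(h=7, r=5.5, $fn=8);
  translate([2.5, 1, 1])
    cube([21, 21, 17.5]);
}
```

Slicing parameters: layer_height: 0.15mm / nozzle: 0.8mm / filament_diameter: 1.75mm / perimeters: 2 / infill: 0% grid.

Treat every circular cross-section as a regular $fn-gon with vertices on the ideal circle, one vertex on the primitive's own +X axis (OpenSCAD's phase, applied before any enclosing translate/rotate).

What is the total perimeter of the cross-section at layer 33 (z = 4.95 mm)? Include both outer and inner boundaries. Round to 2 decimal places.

At z = 4.95 mm: the cube is present — its section is the full 22.5×6.5 rectangle (perimeter 58.00 mm); the r=5.5 cylinder at (13, 9) contributes a regular 8-gon of circumradius 5.5 (perimeter = 2·8·5.500·sin(180°/8) = 33.68 mm); the cube at (2.5, 1) (footprint 21×21) is included at this height (perimeter 84.00 mm); Combining (union): the regions partially overlap (shared area 195.56 mm²), so the edge portions inside another operand are dropped and the merged outline is re-measured after clipping — boundary = 91.00 mm. Overall, the cross-section is a single solid region. Total boundary length (outer) = 91.00 mm.

91.00 mm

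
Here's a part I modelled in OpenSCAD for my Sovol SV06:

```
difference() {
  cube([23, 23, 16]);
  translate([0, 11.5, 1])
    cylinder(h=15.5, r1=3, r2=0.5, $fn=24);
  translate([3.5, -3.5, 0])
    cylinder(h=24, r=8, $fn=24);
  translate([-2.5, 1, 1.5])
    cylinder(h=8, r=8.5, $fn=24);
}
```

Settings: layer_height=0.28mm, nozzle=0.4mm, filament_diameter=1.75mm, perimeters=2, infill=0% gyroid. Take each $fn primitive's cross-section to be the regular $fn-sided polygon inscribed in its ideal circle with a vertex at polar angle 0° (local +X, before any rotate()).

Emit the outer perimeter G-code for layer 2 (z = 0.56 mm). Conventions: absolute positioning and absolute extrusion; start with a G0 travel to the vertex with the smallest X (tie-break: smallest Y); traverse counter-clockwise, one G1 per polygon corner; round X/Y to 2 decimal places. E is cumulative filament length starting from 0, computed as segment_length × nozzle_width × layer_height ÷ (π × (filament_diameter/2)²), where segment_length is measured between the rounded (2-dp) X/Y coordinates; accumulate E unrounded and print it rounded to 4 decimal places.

At z = 0.56 mm: the 23×23 cube contributes its full rectangle; the cone at (0, 11.5) is absent (z outside [1, 16.5]); the r=8 cylinder at (3.5, -3.5) contributes a regular 24-gon of circumradius 8; the cylinder at (-2.5, 1) is not intersected at this z (z outside [1.5, 9.5]); After the difference (first − rest): starting from the 23×23 cube, the r=8 cylinder at (3.5, -3.5) partially overlaps it — only the 37.44 mm² overlap (of its 198.77 mm²) is removed, clipping the outline — 1 connected region. The outline is a single polygon with 11 vertices. Extrusion per mm of travel: 0.4 × 0.28 / (π × 0.875²) = 0.046564. Accumulating E over each segment gives final E = 4.2026.

G0 X0.00 Y3.64 Z0.56
G1 X1.43 Y4.23 E0.0720
G1 X3.50 Y4.50 E0.1692
G1 X5.57 Y4.23 E0.2664
G1 X7.50 Y3.43 E0.3637
G1 X9.16 Y2.16 E0.4610
G1 X10.43 Y0.50 E0.5584
G1 X10.64 Y0.00 E0.5836
G1 X23.00 Y0.00 E1.1592
G1 X23.00 Y23.00 E2.2301
G1 X0.00 Y23.00 E3.3011
G1 X0.00 Y3.64 E4.2026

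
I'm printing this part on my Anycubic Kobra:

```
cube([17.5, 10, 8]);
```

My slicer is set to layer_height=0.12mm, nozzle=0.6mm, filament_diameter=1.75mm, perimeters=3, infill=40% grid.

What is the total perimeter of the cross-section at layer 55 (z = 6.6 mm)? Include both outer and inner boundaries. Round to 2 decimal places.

55.00 mm

At z = 6.6 mm: the cube is present — its section is the full 17.5×10 rectangle (perimeter 55.00 mm). Overall, the cross-section is a single solid region. Total boundary length (outer) = 55.00 mm.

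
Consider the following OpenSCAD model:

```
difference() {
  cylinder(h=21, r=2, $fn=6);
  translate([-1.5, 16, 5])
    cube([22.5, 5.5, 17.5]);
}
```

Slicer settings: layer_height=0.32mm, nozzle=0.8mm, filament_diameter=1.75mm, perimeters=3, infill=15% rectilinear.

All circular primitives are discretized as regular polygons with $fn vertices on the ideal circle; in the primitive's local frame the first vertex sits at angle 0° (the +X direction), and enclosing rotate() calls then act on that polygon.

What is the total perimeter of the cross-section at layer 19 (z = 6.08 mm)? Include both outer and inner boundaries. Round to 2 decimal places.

At z = 6.08 mm: the r=2 cylinder gives a regular 6-gon of circumradius 2 (constant along its height) (perimeter = 2·6·2.000·sin(180°/6) = 12.00 mm); the cube at (-1.5, 16) (footprint 22.5×5.5) is included at this height (perimeter 56.00 mm); Subtracting the remaining from the first: starting from the r=2 cylinder, the 22.5×5.5 cube at (-1.5, 16) misses the remaining region (no effect) — boundary = 12.00 mm. Overall, the cross-section is a single solid region. Total boundary length (outer) = 12.00 mm.

12.00 mm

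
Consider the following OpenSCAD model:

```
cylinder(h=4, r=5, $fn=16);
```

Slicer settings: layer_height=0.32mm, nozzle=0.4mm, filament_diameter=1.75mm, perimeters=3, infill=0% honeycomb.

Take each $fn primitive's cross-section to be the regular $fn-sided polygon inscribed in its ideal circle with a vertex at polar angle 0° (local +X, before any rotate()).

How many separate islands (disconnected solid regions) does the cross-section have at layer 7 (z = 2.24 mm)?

At z = 2.24 mm: the cylinder: section is a regular 16-gon, circumradius r=5. Overall, the cross-section is a single solid region. Island count = 1.

1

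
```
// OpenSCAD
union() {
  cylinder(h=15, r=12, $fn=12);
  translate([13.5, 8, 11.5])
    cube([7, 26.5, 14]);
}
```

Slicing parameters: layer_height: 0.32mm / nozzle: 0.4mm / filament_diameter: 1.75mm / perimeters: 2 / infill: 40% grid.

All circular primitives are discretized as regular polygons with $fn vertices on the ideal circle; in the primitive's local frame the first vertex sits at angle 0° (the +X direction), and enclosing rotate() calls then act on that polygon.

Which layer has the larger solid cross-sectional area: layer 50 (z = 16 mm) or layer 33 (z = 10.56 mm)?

layer 33 (z = 10.56 mm)

Layer 50 (z = 16): the cylinder is absent (z outside [0, 15]); the cube at (13.5, 8) is present — its section is the full 7×26.5 rectangle (area 185.50 mm²); Merging all regions: only the 7×26.5 cube at (13.5, 8) is present, so the union is just that shape — area = 185.50 mm². So its area = 185.50 mm². Layer 33 (z = 10.56): the r=12 cylinder gives a regular 12-gon of circumradius 12 (constant along its height) (area = (12/2)·12.000²·sin(360°/12) = 432.00 mm²); the cube at (13.5, 8) is absent (z outside [11.5, 25.5]); Taking the union: only the r=12 cylinder is present, so the union is just that shape — area = 432.00 mm². So its area = 432.00 mm². Layer 33 is larger (432.00 vs 185.50 mm²).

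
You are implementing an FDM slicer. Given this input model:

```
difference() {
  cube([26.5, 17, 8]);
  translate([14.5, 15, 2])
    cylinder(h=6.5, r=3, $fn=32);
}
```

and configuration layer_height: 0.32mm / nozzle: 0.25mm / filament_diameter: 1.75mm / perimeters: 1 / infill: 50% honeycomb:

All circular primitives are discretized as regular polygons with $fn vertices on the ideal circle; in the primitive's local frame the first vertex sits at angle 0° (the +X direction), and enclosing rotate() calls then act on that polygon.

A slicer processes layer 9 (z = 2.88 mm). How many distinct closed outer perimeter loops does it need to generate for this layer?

1

At z = 2.88 mm: the cube is present — its section is the full 26.5×17 rectangle; the r=3 cylinder at (14.5, 15) contributes a regular 32-gon of circumradius 3; After the difference (first − rest): starting from the 26.5×17 cube, the r=3 cylinder at (14.5, 15) partially overlaps it — only the 25.04 mm² overlap (of its 28.09 mm²) is removed, clipping the outline — 1 connected region. The result has 1 disconnected region.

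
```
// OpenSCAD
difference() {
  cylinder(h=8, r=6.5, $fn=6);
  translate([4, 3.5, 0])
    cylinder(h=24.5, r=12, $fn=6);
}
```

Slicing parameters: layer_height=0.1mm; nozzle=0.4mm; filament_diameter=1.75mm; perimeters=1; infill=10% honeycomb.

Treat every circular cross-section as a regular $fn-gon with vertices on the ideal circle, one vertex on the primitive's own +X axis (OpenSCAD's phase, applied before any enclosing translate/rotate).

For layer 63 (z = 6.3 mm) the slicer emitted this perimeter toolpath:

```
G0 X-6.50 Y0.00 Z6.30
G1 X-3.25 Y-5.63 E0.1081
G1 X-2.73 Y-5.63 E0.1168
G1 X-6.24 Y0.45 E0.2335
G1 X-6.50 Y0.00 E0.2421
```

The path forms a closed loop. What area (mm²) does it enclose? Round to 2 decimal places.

3.04 mm²

Apply the shoelace formula to the sequence of (X, Y) vertices; enclosed area = 3.04 mm².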